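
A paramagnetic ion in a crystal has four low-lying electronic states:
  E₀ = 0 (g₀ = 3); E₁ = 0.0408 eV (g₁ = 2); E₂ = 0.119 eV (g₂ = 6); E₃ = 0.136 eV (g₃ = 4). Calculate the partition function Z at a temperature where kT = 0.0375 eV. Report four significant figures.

Z = 4.031

Eᵢ/kT = 0, 1.08800, 3.17333, 3.62667.
Z = Σ gᵢe^(−Eᵢ/kT) = 3·e^(−0) + 2·e^(−1.08800) + 6·e^(−3.17333) + 4·e^(−3.62667) = 3.00000 + 0.673779 + 0.251184 + 0.106419 = 4.03138.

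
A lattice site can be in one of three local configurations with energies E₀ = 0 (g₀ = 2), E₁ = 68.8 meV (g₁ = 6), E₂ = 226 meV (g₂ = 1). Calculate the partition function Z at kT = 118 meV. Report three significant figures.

Eᵢ/kT = 0, 0.58305, 1.9153.
Z = Σ gᵢe^(−Eᵢ/kT) = 2·e^(−0) + 6·e^(−0.58305) + 1·e^(−1.9153) = 2.0000 + 3.3492 + 0.14730 = 5.4965.

Z = 5.50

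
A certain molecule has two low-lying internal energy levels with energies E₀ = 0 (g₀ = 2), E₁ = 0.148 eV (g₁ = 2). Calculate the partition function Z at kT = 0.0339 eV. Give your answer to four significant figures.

Z = 2.025

Eᵢ/kT = 0, 4.36578.
Z = Σ gᵢe^(−Eᵢ/kT) = 2·e^(−0) + 2·e^(−4.36578) = 2.00000 + 0.0254095 = 2.02541.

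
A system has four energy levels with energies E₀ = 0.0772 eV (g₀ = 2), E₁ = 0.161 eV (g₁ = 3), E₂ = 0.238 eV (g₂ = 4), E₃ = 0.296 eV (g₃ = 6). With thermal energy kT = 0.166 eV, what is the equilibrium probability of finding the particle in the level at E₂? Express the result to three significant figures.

0.219

Eᵢ/kT = 0.46506, 0.96988, 1.4337, 1.7831.
Z = Σ gᵢe^(−Eᵢ/kT) = 2·e^(−0.46506) + 3·e^(−0.96988) + 4·e^(−1.4337) + 6·e^(−1.7831) = 1.2562 + 1.1374 + 0.95370 + 1.0087 = 4.3560.
P₂ = g₂ e^(−E₂/kT) / Z = 0.95370/4.3560 = 0.219.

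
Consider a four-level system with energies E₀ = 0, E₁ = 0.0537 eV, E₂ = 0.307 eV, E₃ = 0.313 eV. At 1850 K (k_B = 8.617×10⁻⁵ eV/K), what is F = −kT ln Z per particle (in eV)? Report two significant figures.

k_BT = 8.617×10⁻⁵ × 1850 K = 0.1594 eV.
Eᵢ/kT = 0, 0.3369, 1.926, 1.964.
Z = Σ e^(−Eᵢ/kT) = e^(−0) + e^(−0.3369) + e^(−1.926) + e^(−1.964) = 1.000 + 0.7140 + 0.1457 + 0.1403 = 2.000.
F = −kT ln Z = −0.1594 × ln(2.000) = −0.1594 × 0.6931 = -0.11 eV.

-0.11 eV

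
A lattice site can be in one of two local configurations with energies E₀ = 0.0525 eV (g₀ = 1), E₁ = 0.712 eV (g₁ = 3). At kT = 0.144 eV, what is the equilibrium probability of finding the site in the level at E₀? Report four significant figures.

Eᵢ/kT = 0.364583, 4.94444.
Z = Σ gᵢe^(−Eᵢ/kT) = 1·e^(−0.364583) + 3·e^(−4.94444) = 0.694486 + 0.0213687 = 0.715855.
P₀ = g₀ e^(−E₀/kT) / Z = 0.694486/0.715855 = 0.9701.

0.9701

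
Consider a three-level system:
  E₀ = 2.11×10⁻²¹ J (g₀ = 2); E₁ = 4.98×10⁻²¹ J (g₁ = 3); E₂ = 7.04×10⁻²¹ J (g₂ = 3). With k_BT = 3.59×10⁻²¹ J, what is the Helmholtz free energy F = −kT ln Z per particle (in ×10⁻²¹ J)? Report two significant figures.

Eᵢ/kT = 0.5877, 1.387, 1.961.
Z = Σ gᵢe^(−Eᵢ/kT) = 2·e^(−0.5877) + 3·e^(−1.387) + 3·e^(−1.961) = 1.111 + 0.7495 + 0.4222 = 2.283.
F = −kT ln Z = −3.59 × ln(2.283) = −3.59 × 0.8255 = -3.0 ×10⁻²¹ J.

-3.0 ×10⁻²¹ J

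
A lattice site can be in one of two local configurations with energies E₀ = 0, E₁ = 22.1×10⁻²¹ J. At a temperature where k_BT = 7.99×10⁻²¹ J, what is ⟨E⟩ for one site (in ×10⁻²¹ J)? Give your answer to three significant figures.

1.31 ×10⁻²¹ J

Eᵢ/kT = 0, 2.7660.
Z = Σ e^(−Eᵢ/kT) = e^(−0) + e^(−2.7660) = 1.0000 + 0.062913 = 1.0629.
⟨E⟩ = Σ Eᵢ e^(−Eᵢ/kT) / Z = (0·1.0000 + 22.1·0.062913) / 1.0629 = 1.31 ×10⁻²¹ J.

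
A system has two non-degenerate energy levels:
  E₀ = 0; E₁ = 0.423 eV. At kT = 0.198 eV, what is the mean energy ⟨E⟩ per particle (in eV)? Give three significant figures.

0.0447 eV

Eᵢ/kT = 0, 2.1364.
Z = Σ e^(−Eᵢ/kT) = e^(−0) + e^(−2.1364) = 1.0000 + 0.11808 = 1.1181.
⟨E⟩ = Σ Eᵢ e^(−Eᵢ/kT) / Z = (0·1.0000 + 0.423·0.11808) / 1.1181 = 0.0447 eV.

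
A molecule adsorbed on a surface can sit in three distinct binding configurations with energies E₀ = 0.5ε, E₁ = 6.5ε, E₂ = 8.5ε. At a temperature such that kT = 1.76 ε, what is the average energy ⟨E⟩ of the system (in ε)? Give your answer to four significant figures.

Eᵢ/kT = 0.284091, 3.69318, 4.82955.
Z = Σ e^(−Eᵢ/kT) = e^(−0.284091) + e^(−3.69318) + e^(−4.82955) = 0.752698 + 0.0248927 + 0.00799012 = 0.785581.
⟨E⟩ = Σ Eᵢ e^(−Eᵢ/kT) / Z = (0.5·0.752698 + 6.5·0.0248927 + 8.5·0.00799012) / 0.785581 = 0.7715 ε.

0.7715 ε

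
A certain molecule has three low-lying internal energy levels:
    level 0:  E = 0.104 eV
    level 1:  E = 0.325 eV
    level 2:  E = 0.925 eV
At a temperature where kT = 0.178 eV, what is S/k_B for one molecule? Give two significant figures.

Eᵢ/kT = 0.5843, 1.826, 5.197.
Z = Σ e^(−Eᵢ/kT) = e^(−0.5843) + e^(−1.826) + e^(−5.197) = 0.5575 + 0.1611 + 0.005533 = 0.7241.
⟨E⟩ = Σ EᵢPᵢ = 0.1594 eV.
S/k_B = ln Z + ⟨E⟩/kT = ln(0.7241) + 0.1594/0.178 = -0.3228 + 0.8955 = 0.57.

0.57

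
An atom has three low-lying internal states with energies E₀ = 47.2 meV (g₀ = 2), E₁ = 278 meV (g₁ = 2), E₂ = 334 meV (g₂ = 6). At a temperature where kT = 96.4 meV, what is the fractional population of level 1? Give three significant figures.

0.0733

Eᵢ/kT = 0.48963, 2.8838, 3.4647.
Z = Σ gᵢe^(−Eᵢ/kT) = 2·e^(−0.48963) + 2·e^(−2.8838) + 6·e^(−3.4647) = 1.2257 + 0.11184 + 0.18769 = 1.5252.
P₁ = g₁ e^(−E₁/kT) / Z = 0.11184/1.5252 = 0.0733.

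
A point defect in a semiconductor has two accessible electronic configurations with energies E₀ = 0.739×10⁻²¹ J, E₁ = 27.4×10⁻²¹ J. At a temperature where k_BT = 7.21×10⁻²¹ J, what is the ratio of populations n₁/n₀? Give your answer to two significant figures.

n₁/n₀ = exp[−(E₁−E₀)/kT] = exp(−(26.661 ×10⁻²¹ J)/(7.21 ×10⁻²¹ J)) = exp(-3.698) = 0.025.

0.025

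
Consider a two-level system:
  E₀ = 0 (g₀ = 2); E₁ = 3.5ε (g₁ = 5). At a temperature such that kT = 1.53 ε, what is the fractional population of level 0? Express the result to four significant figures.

Eᵢ/kT = 0, 2.28758.
Z = Σ gᵢe^(−Eᵢ/kT) = 2·e^(−0) + 5·e^(−2.28758) = 2.00000 + 0.507559 = 2.50756.
P₀ = g₀ e^(−E₀/kT) / Z = 2.00000/2.50756 = 0.7976.

0.7976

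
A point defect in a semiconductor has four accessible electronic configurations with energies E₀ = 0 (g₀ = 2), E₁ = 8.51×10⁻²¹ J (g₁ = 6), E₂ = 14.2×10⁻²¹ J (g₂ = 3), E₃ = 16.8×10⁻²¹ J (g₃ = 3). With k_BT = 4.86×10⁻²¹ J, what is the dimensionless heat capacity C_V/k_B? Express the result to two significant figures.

1.1

Eᵢ/kT = 0, 1.751, 2.922, 3.457.
Z = Σ gᵢe^(−Eᵢ/kT) = 2·e^(−0) + 6·e^(−1.751) + 3·e^(−2.922) + 3·e^(−3.457) = 2.000 + 1.042 + 0.1615 + 0.09457 = 3.298.
⟨E⟩ = 3.866, ⟨E²⟩ = 40.85.
C_V/k_B = (⟨E²⟩ − ⟨E⟩²)/(kT)² = (40.85 − 14.95)/23.62 = 1.1.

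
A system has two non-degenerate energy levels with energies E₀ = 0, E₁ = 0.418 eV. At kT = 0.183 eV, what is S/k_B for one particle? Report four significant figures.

Eᵢ/kT = 0, 2.28415.
Z = Σ e^(−Eᵢ/kT) = e^(−0) + e^(−2.28415) = 1.00000 + 0.101861 = 1.10186.
⟨E⟩ = Σ EᵢPᵢ = 0.0386418 eV.
S/k_B = ln Z + ⟨E⟩/kT = ln(1.10186) + 0.0386418/0.183 = 0.0969997 + 0.211157 = 0.3082.

0.3082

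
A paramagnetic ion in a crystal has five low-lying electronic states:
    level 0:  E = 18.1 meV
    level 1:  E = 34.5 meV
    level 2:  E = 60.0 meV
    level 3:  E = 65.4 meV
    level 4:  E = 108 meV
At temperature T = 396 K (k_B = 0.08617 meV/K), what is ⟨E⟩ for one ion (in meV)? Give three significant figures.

k_BT = 0.08617 × 396 K = 34.123 meV.
Eᵢ/kT = 0.53043, 1.0110, 1.7583, 1.9166, 3.1650.
Z = Σ e^(−Eᵢ/kT) = e^(−0.53043) + e^(−1.0110) + e^(−1.7583) + e^(−1.9166) + e^(−3.1650) = 0.58835 + 0.36385 + 0.17234 + 0.14711 + 0.042214 = 1.3139.
⟨E⟩ = Σ Eᵢ e^(−Eᵢ/kT) / Z = (18.1·0.58835 + 34.5·0.36385 + 60.0·0.17234 + 65.4·0.14711 + 108·0.042214) / 1.3139 = 36.3 meV.

36.3 meV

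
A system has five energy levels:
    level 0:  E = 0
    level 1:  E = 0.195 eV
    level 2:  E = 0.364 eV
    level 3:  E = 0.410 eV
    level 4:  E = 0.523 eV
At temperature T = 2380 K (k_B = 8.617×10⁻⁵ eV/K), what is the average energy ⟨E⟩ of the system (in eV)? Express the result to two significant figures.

0.13 eV

k_BT = 8.617×10⁻⁵ × 2380 K = 0.2051 eV.
Eᵢ/kT = 0, 0.9508, 1.775, 1.999, 2.550.
Z = Σ e^(−Eᵢ/kT) = e^(−0) + e^(−0.9508) + e^(−1.775) + e^(−1.999) + e^(−2.550) = 1.000 + 0.3864 + 0.1695 + 0.1355 + 0.07808 = 1.769.
⟨E⟩ = Σ Eᵢ e^(−Eᵢ/kT) / Z = (0·1.000 + 0.195·0.3864 + 0.364·0.1695 + 0.410·0.1355 + 0.523·0.07808) / 1.769 = 0.13 eV.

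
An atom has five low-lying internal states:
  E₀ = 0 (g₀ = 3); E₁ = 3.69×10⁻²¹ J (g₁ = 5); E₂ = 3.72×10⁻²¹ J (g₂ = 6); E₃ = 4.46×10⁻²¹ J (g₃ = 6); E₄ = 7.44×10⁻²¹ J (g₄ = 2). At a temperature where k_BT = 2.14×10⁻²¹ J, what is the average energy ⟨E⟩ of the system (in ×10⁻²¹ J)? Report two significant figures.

1.9 ×10⁻²¹ J

Eᵢ/kT = 0, 1.724, 1.738, 2.084, 3.477.
Z = Σ gᵢe^(−Eᵢ/kT) = 3·e^(−0) + 5·e^(−1.724) + 6·e^(−1.738) + 6·e^(−2.084) + 2·e^(−3.477) = 3.000 + 0.8918 + 1.055 + 0.7466 + 0.06180 = 5.755.
⟨E⟩ = Σ Eᵢ gᵢe^(−Eᵢ/kT) / Z = (0·3.000 + 3.69·0.8918 + 3.72·1.055 + 4.46·0.7466 + 7.44·0.06180) / 5.755 = 1.9 ×10⁻²¹ J.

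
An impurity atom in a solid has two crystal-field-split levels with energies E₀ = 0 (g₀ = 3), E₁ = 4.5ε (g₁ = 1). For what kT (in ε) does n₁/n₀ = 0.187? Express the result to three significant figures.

n₁/n₀ = (g₁/g₀) exp[−(E₁−E₀)/kT] = 0.187.
⇒ (E₁−E₀)/kT = ln((1/3)/0.187) = ln(1.7825) = 0.57802.
kT = 4.5ε / 0.57802 = 7.79 ε.

7.79 ε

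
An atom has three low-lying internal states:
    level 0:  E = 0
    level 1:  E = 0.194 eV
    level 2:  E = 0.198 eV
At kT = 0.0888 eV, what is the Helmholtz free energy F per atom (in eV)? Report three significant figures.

-0.0177 eV

Eᵢ/kT = 0, 2.1847, 2.2297.
Z = Σ e^(−Eᵢ/kT) = e^(−0) + e^(−2.1847) + e^(−2.2297) = 1.0000 + 0.11251 + 0.10756 = 1.2201.
F = −kT ln Z = −0.0888 × ln(1.2201) = −0.0888 × 0.19893 = -0.0177 eV.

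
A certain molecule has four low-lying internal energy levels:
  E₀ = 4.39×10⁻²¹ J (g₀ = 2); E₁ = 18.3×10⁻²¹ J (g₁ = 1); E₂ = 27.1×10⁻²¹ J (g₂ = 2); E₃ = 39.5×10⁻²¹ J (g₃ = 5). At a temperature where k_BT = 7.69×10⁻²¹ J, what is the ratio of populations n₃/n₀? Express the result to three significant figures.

n₃/n₀ = (g₃/g₀) exp[−(E₃−E₀)/kT] = (5/2) × exp(−(35.11 ×10⁻²¹ J)/(7.69 ×10⁻²¹ J)) = (5/2) × exp(-4.5657) = 0.0260.

0.0260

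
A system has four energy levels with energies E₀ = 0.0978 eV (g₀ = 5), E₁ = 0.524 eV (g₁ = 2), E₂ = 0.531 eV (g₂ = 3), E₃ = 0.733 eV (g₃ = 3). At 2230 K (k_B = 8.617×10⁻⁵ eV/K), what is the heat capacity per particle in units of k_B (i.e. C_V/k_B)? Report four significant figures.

0.6103

k_BT = 8.617×10⁻⁵ × 2230 K = 0.192159 eV.
Eᵢ/kT = 0.508954, 2.72691, 2.76334, 3.81455.
Z = Σ gᵢe^(−Eᵢ/kT) = 5·e^(−0.508954) + 2·e^(−2.72691) + 3·e^(−2.76334) + 3·e^(−3.81455) = 3.00562 + 0.130842 + 0.189242 + 0.0661429 = 3.39185.
⟨E⟩ = 0.150797 eV, ⟨E²⟩ = 0.0452765 eV².
C_V/k_B = (⟨E²⟩ − ⟨E⟩²)/(kT)² = (0.0452765 − 0.0227397)/0.0369251 = 0.6103.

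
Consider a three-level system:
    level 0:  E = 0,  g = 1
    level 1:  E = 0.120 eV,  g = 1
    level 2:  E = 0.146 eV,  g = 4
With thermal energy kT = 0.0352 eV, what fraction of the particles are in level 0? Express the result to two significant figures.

0.91

Eᵢ/kT = 0, 3.409, 4.148.
Z = Σ gᵢe^(−Eᵢ/kT) = 1·e^(−0) + 1·e^(−3.409) + 4·e^(−4.148) = 1.000 + 0.03307 + 0.06318 = 1.096.
P₀ = g₀ e^(−E₀/kT) / Z = 1.000/1.096 = 0.91.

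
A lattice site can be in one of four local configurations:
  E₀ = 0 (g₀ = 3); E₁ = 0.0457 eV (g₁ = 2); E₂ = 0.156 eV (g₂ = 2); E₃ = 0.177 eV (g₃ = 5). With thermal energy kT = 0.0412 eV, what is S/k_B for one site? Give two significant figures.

Eᵢ/kT = 0, 1.109, 3.786, 4.296.
Z = Σ gᵢe^(−Eᵢ/kT) = 3·e^(−0) + 2·e^(−1.109) + 2·e^(−3.786) + 5·e^(−4.296) = 3.000 + 0.6598 + 0.04537 + 0.06811 = 3.773.
⟨E⟩ = Σ EᵢPᵢ = 0.01306 eV.
S/k_B = ln Z + ⟨E⟩/kT = ln(3.773) + 0.01306/0.0412 = 1.328 + 0.3170 = 1.6.

1.6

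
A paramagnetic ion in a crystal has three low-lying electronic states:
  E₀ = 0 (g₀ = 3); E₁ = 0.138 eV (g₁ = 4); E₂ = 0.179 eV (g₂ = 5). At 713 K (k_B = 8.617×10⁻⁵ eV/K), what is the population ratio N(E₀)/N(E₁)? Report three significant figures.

7.09

k_BT = 8.617×10⁻⁵ × 713 K = 0.061439 eV.
n₀/n₁ = (g₀/g₁) exp[−(E₀−E₁)/kT] = (3/4) × exp(−(-0.138 eV)/(0.061439 eV)) = (3/4) × exp(2.2461) = 7.09.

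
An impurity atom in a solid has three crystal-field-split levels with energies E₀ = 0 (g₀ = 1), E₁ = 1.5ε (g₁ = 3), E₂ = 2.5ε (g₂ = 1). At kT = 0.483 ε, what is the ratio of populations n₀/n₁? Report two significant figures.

7.4

n₀/n₁ = (g₀/g₁) exp[−(E₀−E₁)/kT] = (1/3) × exp(−(-1.5ε)/(0.483ε)) = (1/3) × exp(3.106) = 7.4.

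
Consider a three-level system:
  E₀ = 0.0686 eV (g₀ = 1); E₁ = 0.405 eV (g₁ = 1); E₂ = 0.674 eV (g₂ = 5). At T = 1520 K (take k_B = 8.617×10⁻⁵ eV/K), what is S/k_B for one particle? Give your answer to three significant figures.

k_BT = 8.617×10⁻⁵ × 1520 K = 0.13098 eV.
Eᵢ/kT = 0.52374, 3.0921, 5.1458.
Z = Σ gᵢe^(−Eᵢ/kT) = 1·e^(−0.52374) + 1·e^(−3.0921) + 5·e^(−5.1458) = 0.59230 + 0.045407 + 0.029119 = 0.66683.
⟨E⟩ = Σ EᵢPᵢ = 0.11794 eV.
S/k_B = ln Z + ⟨E⟩/kT = ln(0.66683) + 0.11794/0.13098 = -0.40522 + 0.90044 = 0.495.

0.495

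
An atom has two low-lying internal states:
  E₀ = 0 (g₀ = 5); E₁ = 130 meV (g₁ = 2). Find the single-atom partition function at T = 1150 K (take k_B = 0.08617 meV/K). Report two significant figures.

Z = 5.5

k_BT = 0.08617 × 1150 K = 99.10 meV.
Eᵢ/kT = 0, 1.312.
Z = Σ gᵢe^(−Eᵢ/kT) = 5·e^(−0) + 2·e^(−1.312) = 5.000 + 0.5386 = 5.539.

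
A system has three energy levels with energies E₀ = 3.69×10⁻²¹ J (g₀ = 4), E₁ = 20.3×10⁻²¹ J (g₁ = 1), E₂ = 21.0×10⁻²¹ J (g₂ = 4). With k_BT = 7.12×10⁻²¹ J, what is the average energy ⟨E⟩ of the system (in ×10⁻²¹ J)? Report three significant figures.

5.42 ×10⁻²¹ J

Eᵢ/kT = 0.51826, 2.8511, 2.9494.
Z = Σ gᵢe^(−Eᵢ/kT) = 4·e^(−0.51826) + 1·e^(−2.8511) + 4·e^(−2.9494) = 2.3822 + 0.057781 + 0.20948 = 2.6495.
⟨E⟩ = Σ Eᵢ gᵢe^(−Eᵢ/kT) / Z = (3.69·2.3822 + 20.3·0.057781 + 21.0·0.20948) / 2.6495 = 5.42 ×10⁻²¹ J.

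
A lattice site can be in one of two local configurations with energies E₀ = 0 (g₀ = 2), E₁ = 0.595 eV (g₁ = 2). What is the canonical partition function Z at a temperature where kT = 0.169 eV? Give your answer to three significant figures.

Eᵢ/kT = 0, 3.5207.
Z = Σ gᵢe^(−Eᵢ/kT) = 2·e^(−0) + 2·e^(−3.5207) = 2.0000 + 0.059157 = 2.0592.

Z = 2.06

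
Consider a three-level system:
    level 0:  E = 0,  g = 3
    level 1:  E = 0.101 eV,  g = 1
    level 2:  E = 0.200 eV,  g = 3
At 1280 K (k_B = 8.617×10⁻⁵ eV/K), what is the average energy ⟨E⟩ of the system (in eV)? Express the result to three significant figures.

k_BT = 8.617×10⁻⁵ × 1280 K = 0.11030 eV.
Eᵢ/kT = 0, 0.91568, 1.8132.
Z = Σ gᵢe^(−Eᵢ/kT) = 3·e^(−0) + 1·e^(−0.91568) + 3·e^(−1.8132) = 3.0000 + 0.40024 + 0.48939 = 3.8896.
⟨E⟩ = Σ Eᵢ gᵢe^(−Eᵢ/kT) / Z = (0·3.0000 + 0.101·0.40024 + 0.200·0.48939) / 3.8896 = 0.0356 eV.

0.0356 eV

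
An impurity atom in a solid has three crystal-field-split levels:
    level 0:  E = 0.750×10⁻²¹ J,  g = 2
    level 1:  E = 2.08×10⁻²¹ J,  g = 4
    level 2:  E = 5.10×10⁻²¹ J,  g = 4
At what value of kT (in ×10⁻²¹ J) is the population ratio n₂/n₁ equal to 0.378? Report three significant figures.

n₂/n₁ = (g₂/g₁) exp[−(E₂−E₁)/kT] = 0.378.
⇒ (E₂−E₁)/kT = ln((4/4)/0.378) = ln(2.6455) = 0.97286.
kT = 3.02 ×10⁻²¹ J / 0.97286 = 3.10 ×10⁻²¹ J.

3.10 ×10⁻²¹ J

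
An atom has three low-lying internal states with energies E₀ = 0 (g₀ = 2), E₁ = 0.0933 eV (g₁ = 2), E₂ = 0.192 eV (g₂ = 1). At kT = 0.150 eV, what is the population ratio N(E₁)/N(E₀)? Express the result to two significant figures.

n₁/n₀ = (g₁/g₀) exp[−(E₁−E₀)/kT] = (2/2) × exp(−(0.0933 eV)/(0.150 eV)) = (2/2) × exp(-0.6220) = 0.54.

0.54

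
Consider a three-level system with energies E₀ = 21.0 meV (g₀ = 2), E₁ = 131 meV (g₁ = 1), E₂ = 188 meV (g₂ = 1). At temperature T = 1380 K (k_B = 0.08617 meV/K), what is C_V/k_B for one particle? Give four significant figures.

k_BT = 0.08617 × 1380 K = 118.915 meV.
Eᵢ/kT = 0.176597, 1.10163, 1.58096.
Z = Σ gᵢe^(−Eᵢ/kT) = 2·e^(−0.176597) + 1·e^(−1.10163) + 1·e^(−1.58096) = 1.67623 + 0.332329 + 0.205777 = 2.21434.
⟨E⟩ = 53.0280 meV, ⟨E²⟩ = 6193.85 meV².
C_V/k_B = (⟨E²⟩ − ⟨E⟩²)/(kT)² = (6193.85 − 2811.97)/14140.8 = 0.2392.

0.2392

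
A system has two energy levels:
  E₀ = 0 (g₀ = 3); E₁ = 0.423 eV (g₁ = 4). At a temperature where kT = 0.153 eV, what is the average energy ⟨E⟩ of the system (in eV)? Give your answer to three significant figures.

0.0328 eV

Eᵢ/kT = 0, 2.7647.
Z = Σ gᵢe^(−Eᵢ/kT) = 3·e^(−0) + 4·e^(−2.7647) = 3.0000 + 0.25198 = 3.2520.
⟨E⟩ = Σ Eᵢ gᵢe^(−Eᵢ/kT) / Z = (0·3.0000 + 0.423·0.25198) / 3.2520 = 0.0328 eV.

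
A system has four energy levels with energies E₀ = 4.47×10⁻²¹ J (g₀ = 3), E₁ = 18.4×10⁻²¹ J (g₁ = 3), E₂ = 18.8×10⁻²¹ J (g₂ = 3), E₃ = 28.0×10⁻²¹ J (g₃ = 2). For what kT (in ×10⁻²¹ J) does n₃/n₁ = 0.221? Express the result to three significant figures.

n₃/n₁ = (g₃/g₁) exp[−(E₃−E₁)/kT] = 0.221.
⇒ (E₃−E₁)/kT = ln((2/3)/0.221) = ln(3.0166) = 1.1041.
kT = 9.6 ×10⁻²¹ J / 1.1041 = 8.69 ×10⁻²¹ J.

8.69 ×10⁻²¹ J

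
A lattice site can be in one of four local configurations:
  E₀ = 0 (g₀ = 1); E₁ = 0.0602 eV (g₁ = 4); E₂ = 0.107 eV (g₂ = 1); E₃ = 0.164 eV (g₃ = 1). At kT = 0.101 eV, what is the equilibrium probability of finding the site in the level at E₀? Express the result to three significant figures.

0.267

Eᵢ/kT = 0, 0.59604, 1.0594, 1.6238.
Z = Σ gᵢe^(−Eᵢ/kT) = 1·e^(−0) + 4·e^(−0.59604) + 1·e^(−1.0594) + 1·e^(−1.6238) = 1.0000 + 2.2040 + 0.34666 + 0.19715 = 3.7478.
P₀ = g₀ e^(−E₀/kT) / Z = 1.0000/3.7478 = 0.267.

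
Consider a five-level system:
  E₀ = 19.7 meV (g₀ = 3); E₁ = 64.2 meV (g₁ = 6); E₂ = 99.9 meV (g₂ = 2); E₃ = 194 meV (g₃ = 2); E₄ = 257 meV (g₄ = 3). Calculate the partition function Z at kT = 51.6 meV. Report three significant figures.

Eᵢ/kT = 0.38178, 1.2442, 1.9360, 3.7597, 4.9806.
Z = Σ gᵢe^(−Eᵢ/kT) = 3·e^(−0.38178) + 6·e^(−1.2442) + 2·e^(−1.9360) + 2·e^(−3.7597) + 3·e^(−4.9806) = 2.0479 + 1.7290 + 0.28856 + 0.046581 + 0.020610 = 4.1327.

Z = 4.13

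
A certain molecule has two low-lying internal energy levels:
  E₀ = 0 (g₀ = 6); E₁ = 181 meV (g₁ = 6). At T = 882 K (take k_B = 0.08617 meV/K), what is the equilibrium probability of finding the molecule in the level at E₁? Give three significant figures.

0.0846

k_BT = 0.08617 × 882 K = 76.002 meV.
Eᵢ/kT = 0, 2.3815.
Z = Σ gᵢe^(−Eᵢ/kT) = 6·e^(−0) + 6·e^(−2.3815) = 6.0000 + 0.55447 = 6.5545.
P₁ = g₁ e^(−E₁/kT) / Z = 0.55447/6.5545 = 0.0846.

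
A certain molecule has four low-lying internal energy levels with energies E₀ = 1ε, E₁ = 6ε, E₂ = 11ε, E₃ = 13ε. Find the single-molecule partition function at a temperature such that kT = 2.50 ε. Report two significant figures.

Z = 0.78

Eᵢ/kT = 0.4000, 2.400, 4.400, 5.200.
Z = Σ e^(−Eᵢ/kT) = e^(−0.4000) + e^(−2.400) + e^(−4.400) + e^(−5.200) = 0.6703 + 0.09072 + 0.01228 + 0.005517 = 0.7788.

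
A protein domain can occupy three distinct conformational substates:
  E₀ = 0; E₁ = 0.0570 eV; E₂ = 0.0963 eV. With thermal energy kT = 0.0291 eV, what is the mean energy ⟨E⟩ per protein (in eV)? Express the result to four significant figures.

Eᵢ/kT = 0, 1.95876, 3.30928.
Z = Σ e^(−Eᵢ/kT) = e^(−0) + e^(−1.95876) + e^(−3.30928) = 1.00000 + 0.141033 + 0.0365425 = 1.17758.
⟨E⟩ = Σ Eᵢ e^(−Eᵢ/kT) / Z = (0·1.00000 + 0.0570·0.141033 + 0.0963·0.0365425) / 1.17758 = 0.009815 eV.

0.009815 eV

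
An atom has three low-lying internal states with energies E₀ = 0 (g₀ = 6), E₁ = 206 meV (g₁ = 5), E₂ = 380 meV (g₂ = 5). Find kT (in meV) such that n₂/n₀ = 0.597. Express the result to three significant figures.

1140 meV

n₂/n₀ = (g₂/g₀) exp[−(E₂−E₀)/kT] = 0.597.
⇒ (E₂−E₀)/kT = ln((5/6)/0.597) = ln(1.3959) = 0.33354.
kT = 380 meV / 0.33354 = 1140 meV.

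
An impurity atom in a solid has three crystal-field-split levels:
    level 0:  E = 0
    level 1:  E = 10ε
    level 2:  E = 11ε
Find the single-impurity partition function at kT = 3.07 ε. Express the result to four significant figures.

Eᵢ/kT = 0, 3.25733, 3.58306.
Z = Σ e^(−Eᵢ/kT) = e^(−0) + e^(−3.25733) + e^(−3.58306) = 1.00000 + 0.0384910 + 0.0277905 = 1.06628.

Z = 1.066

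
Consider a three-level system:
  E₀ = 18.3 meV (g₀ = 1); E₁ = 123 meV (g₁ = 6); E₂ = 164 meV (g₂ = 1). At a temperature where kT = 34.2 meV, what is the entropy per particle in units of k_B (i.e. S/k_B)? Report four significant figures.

Eᵢ/kT = 0.535088, 3.59649, 4.79532.
Z = Σ gᵢe^(−Eᵢ/kT) = 1·e^(−0.535088) + 6·e^(−3.59649) + 1·e^(−4.79532) = 0.585618 + 0.164519 + 0.00826835 = 0.758405.
⟨E⟩ = Σ EᵢPᵢ = 42.6008 meV.
S/k_B = ln Z + ⟨E⟩/kT = ln(0.758405) + 42.6008/34.2 = -0.276538 + 1.24564 = 0.9691.

0.9691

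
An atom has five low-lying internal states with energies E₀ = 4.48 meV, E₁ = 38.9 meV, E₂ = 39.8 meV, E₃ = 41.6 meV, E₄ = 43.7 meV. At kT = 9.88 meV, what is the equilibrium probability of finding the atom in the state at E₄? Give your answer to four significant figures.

Eᵢ/kT = 0.453441, 3.93725, 4.02834, 4.21053, 4.42308.
Z = Σ e^(−Eᵢ/kT) = e^(−0.453441) + e^(−3.93725) + e^(−4.02834) + e^(−4.21053) + e^(−4.42308) = 0.635438 + 0.0195018 + 0.0178039 + 0.0148385 + 0.0119972 = 0.699579.
P₄ = e^(−E₄/kT) / Z = 0.0119972/0.699579 = 0.01715.

0.01715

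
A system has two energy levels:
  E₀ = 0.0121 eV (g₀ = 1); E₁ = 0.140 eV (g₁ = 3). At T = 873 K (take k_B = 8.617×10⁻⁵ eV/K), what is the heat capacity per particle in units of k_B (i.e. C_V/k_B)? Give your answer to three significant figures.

0.661

k_BT = 8.617×10⁻⁵ × 873 K = 0.075226 eV.
Eᵢ/kT = 0.16085, 1.8611.
Z = Σ gᵢe^(−Eᵢ/kT) = 1·e^(−0.16085) + 3·e^(−1.8611) = 0.85142 + 0.46650 = 1.3179.
⟨E⟩ = 0.057373 eV, ⟨E²⟩ = 0.0070324 eV².
C_V/k_B = (⟨E²⟩ − ⟨E⟩²)/(kT)² = (0.0070324 − 0.0032917)/0.0056590 = 0.661.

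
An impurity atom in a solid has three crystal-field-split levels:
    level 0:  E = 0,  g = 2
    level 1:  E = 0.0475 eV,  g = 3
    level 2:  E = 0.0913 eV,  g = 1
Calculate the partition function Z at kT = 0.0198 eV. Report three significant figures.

Z = 2.28

Eᵢ/kT = 0, 2.3990, 4.6111.
Z = Σ gᵢe^(−Eᵢ/kT) = 2·e^(−0) + 3·e^(−2.3990) + 1·e^(−4.6111) = 2.0000 + 0.27243 + 0.0099409 = 2.2824.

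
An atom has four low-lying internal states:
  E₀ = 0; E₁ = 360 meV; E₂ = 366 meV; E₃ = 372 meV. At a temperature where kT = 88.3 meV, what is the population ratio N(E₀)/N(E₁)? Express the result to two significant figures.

n₀/n₁ = exp[−(E₀−E₁)/kT] = exp(−(-360 meV)/(88.3 meV)) = exp(4.077) = 59.

59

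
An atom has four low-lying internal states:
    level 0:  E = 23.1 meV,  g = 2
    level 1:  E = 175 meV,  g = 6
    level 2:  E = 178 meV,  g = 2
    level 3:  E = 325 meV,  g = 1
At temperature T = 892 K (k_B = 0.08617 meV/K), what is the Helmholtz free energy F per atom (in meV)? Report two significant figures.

k_BT = 0.08617 × 892 K = 76.86 meV.
Eᵢ/kT = 0.3005, 2.277, 2.316, 4.228.
Z = Σ gᵢe^(−Eᵢ/kT) = 2·e^(−0.3005) + 6·e^(−2.277) + 2·e^(−2.316) + 1·e^(−4.228) = 1.481 + 0.6155 + 0.1973 + 0.01458 = 2.308.
F = −kT ln Z = −76.86 × ln(2.308) = −76.86 × 0.8364 = -64 meV.

-64 meV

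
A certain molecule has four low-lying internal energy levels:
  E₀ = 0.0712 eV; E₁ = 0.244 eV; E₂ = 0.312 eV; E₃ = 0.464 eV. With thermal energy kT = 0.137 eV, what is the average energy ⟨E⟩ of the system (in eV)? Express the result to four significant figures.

0.1458 eV

Eᵢ/kT = 0.519708, 1.78102, 2.27737, 3.38686.
Z = Σ e^(−Eᵢ/kT) = e^(−0.519708) + e^(−1.78102) + e^(−2.27737) + e^(−3.38686) = 0.594694 + 0.168466 + 0.102554 + 0.0338147 = 0.899529.
⟨E⟩ = Σ Eᵢ e^(−Eᵢ/kT) / Z = (0.0712·0.594694 + 0.244·0.168466 + 0.312·0.102554 + 0.464·0.0338147) / 0.899529 = 0.1458 eV.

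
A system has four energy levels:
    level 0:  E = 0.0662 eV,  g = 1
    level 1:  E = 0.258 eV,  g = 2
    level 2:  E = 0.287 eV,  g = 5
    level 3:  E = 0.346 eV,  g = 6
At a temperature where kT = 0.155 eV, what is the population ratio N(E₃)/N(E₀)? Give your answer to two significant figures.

0.99

n₃/n₀ = (g₃/g₀) exp[−(E₃−E₀)/kT] = (6/1) × exp(−(0.2798 eV)/(0.155 eV)) = (6/1) × exp(-1.805) = 0.99.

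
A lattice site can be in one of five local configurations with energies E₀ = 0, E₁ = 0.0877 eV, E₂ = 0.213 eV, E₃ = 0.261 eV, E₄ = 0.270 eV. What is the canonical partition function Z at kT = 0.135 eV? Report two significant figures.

Eᵢ/kT = 0, 0.6496, 1.578, 1.933, 2.000.
Z = Σ e^(−Eᵢ/kT) = e^(−0) + e^(−0.6496) + e^(−1.578) + e^(−1.933) + e^(−2.000) = 1.000 + 0.5223 + 0.2064 + 0.1447 + 0.1353 = 2.009.

Z = 2.0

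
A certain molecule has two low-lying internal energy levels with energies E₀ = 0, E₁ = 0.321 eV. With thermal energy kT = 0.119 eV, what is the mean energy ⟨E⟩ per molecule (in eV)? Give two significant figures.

Eᵢ/kT = 0, 2.697.
Z = Σ e^(−Eᵢ/kT) = e^(−0) + e^(−2.697) = 1.000 + 0.06741 = 1.067.
⟨E⟩ = Σ Eᵢ e^(−Eᵢ/kT) / Z = (0·1.000 + 0.321·0.06741) / 1.067 = 0.020 eV.

0.020 eV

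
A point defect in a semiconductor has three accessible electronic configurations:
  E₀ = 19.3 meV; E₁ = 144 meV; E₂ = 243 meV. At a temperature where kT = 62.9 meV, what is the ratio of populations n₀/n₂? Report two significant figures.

35

n₀/n₂ = exp[−(E₀−E₂)/kT] = exp(−(-223.7 meV)/(62.9 meV)) = exp(3.556) = 35.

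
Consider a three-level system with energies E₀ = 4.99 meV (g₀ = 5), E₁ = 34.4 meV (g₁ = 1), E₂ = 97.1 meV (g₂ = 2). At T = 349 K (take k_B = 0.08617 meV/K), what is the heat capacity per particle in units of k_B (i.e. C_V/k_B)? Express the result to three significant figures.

k_BT = 0.08617 × 349 K = 30.073 meV.
Eᵢ/kT = 0.16593, 1.1439, 3.2288.
Z = Σ gᵢe^(−Eᵢ/kT) = 5·e^(−0.16593) + 1·e^(−1.1439) + 2·e^(−3.2288) = 4.2355 + 0.31857 + 0.079210 = 4.6333.
⟨E⟩ = 8.5868 meV, ⟨E²⟩ = 265.31 meV².
C_V/k_B = (⟨E²⟩ − ⟨E⟩²)/(kT)² = (265.31 − 73.733)/904.39 = 0.212.

0.212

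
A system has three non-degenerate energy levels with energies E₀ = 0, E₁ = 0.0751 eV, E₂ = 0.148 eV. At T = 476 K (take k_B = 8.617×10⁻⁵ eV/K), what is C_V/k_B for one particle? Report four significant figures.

k_BT = 8.617×10⁻⁵ × 476 K = 0.0410169 eV.
Eᵢ/kT = 0, 1.83095, 3.60827.
Z = Σ e^(−Eᵢ/kT) = e^(−0) + e^(−1.83095) + e^(−3.60827) = 1.00000 + 0.160261 + 0.0270987 = 1.18736.
⟨E⟩ = 0.0135142 eV, ⟨E²⟩ = 0.00126115 eV².
C_V/k_B = (⟨E²⟩ − ⟨E⟩²)/(kT)² = (0.00126115 − 0.000182634)/0.00168239 = 0.6411.

0.6411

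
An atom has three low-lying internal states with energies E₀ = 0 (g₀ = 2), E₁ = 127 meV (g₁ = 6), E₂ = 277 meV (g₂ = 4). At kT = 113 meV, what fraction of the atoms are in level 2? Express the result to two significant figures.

0.080

Eᵢ/kT = 0, 1.124, 2.451.
Z = Σ gᵢe^(−Eᵢ/kT) = 2·e^(−0) + 6·e^(−1.124) + 4·e^(−2.451) = 2.000 + 1.950 + 0.3448 = 4.295.
P₂ = g₂ e^(−E₂/kT) / Z = 0.3448/4.295 = 0.080.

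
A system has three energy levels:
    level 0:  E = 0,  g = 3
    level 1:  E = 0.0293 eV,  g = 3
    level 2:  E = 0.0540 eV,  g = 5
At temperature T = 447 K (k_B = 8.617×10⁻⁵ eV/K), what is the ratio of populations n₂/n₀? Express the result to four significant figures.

0.4102

k_BT = 8.617×10⁻⁵ × 447 K = 0.0385180 eV.
n₂/n₀ = (g₂/g₀) exp[−(E₂−E₀)/kT] = (5/3) × exp(−(0.0540 eV)/(0.0385180 eV)) = (5/3) × exp(-1.40194) = 0.4102.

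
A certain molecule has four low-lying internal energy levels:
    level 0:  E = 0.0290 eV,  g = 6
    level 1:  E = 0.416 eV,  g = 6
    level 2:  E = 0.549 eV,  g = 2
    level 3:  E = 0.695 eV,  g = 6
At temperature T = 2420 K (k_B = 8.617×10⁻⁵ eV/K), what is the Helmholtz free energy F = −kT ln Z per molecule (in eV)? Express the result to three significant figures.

k_BT = 8.617×10⁻⁵ × 2420 K = 0.20853 eV.
Eᵢ/kT = 0.13907, 1.9949, 2.6327, 3.3329.
Z = Σ gᵢe^(−Eᵢ/kT) = 6·e^(−0.13907) + 6·e^(−1.9949) + 2·e^(−2.6327) + 6·e^(−3.3329) = 5.2210 + 0.81616 + 0.14377 + 0.21414 = 6.3951.
F = −kT ln Z = −0.20853 × ln(6.3951) = −0.20853 × 1.8555 = -0.387 eV.

-0.387 eV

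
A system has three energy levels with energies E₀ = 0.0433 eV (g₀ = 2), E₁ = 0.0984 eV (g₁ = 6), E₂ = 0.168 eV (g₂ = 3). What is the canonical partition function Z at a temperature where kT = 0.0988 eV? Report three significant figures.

Eᵢ/kT = 0.43826, 0.99595, 1.7004.
Z = Σ gᵢe^(−Eᵢ/kT) = 2·e^(−0.43826) + 6·e^(−0.99595) + 3·e^(−1.7004) = 1.2903 + 2.2162 + 0.54783 = 4.0543.

Z = 4.05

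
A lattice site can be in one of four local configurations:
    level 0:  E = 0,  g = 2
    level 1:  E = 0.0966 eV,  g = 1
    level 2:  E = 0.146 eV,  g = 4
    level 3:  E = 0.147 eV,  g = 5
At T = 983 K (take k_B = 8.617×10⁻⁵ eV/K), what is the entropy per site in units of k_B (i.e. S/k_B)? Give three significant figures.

2.16

k_BT = 8.617×10⁻⁵ × 983 K = 0.084705 eV.
Eᵢ/kT = 0, 1.1404, 1.7236, 1.7354.
Z = Σ gᵢe^(−Eᵢ/kT) = 2·e^(−0) + 1·e^(−1.1404) + 4·e^(−1.7236) + 5·e^(−1.7354) = 2.0000 + 0.31969 + 0.71369 + 0.88165 = 3.9150.
⟨E⟩ = Σ EᵢPᵢ = 0.067607 eV.
S/k_B = ln Z + ⟨E⟩/kT = ln(3.9150) + 0.067607/0.084705 = 1.3648 + 0.79815 = 2.16.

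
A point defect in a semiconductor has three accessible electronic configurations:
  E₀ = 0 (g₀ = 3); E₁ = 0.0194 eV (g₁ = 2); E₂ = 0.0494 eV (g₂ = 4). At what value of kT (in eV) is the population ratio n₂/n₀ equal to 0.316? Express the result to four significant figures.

n₂/n₀ = (g₂/g₀) exp[−(E₂−E₀)/kT] = 0.316.
⇒ (E₂−E₀)/kT = ln((4/3)/0.316) = ln(4.21941) = 1.43970.
kT = 0.0494 eV / 1.43970 = 0.03431 eV.

0.03431 eV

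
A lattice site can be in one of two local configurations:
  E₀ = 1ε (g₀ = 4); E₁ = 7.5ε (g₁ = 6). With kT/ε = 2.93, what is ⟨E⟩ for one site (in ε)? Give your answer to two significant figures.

1.9 ε

Eᵢ/kT = 0.3413, 2.560.
Z = Σ gᵢe^(−Eᵢ/kT) = 4·e^(−0.3413) + 6·e^(−2.560) = 2.843 + 0.4638 = 3.307.
⟨E⟩ = Σ Eᵢ gᵢe^(−Eᵢ/kT) / Z = (1·2.843 + 7.5·0.4638) / 3.307 = 1.9 ε.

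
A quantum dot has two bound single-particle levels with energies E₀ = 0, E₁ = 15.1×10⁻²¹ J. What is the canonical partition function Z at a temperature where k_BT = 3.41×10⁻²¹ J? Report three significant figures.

Z = 1.01

Eᵢ/kT = 0, 4.4282.
Z = Σ e^(−Eᵢ/kT) = e^(−0) + e^(−4.4282) = 1.0000 + 0.011936 = 1.0119.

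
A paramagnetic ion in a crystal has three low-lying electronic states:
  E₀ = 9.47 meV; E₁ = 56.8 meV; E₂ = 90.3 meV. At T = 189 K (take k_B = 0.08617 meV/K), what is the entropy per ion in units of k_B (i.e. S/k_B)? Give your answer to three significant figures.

k_BT = 0.08617 × 189 K = 16.286 meV.
Eᵢ/kT = 0.58148, 3.4877, 5.5446.
Z = Σ e^(−Eᵢ/kT) = e^(−0.58148) + e^(−3.4877) + e^(−5.5446) = 0.55907 + 0.030571 + 0.0039085 = 0.59355.
⟨E⟩ = Σ EᵢPᵢ = 12.440 meV.
S/k_B = ln Z + ⟨E⟩/kT = ln(0.59355) + 12.440/16.286 = -0.52163 + 0.76385 = 0.242.

0.242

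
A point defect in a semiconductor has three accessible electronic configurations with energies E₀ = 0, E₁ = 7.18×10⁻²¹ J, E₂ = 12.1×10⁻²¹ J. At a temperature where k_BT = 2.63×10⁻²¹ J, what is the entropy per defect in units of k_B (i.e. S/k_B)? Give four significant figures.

Eᵢ/kT = 0, 2.73004, 4.60076.
Z = Σ e^(−Eᵢ/kT) = e^(−0) + e^(−2.73004) + e^(−4.60076) = 1.00000 + 0.0652167 + 0.0100442 = 1.07526.
⟨E⟩ = Σ EᵢPᵢ = 0.548510 ×10⁻²¹ J.
S/k_B = ln Z + ⟨E⟩/kT = ln(1.07526) + 0.548510/2.63 = 0.0725625 + 0.208559 = 0.2811.

0.2811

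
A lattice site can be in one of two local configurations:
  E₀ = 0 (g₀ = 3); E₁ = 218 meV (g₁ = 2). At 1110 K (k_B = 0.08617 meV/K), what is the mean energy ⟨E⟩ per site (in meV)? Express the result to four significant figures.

13.93 meV

k_BT = 0.08617 × 1110 K = 95.6487 meV.
Eᵢ/kT = 0, 2.27917.
Z = Σ gᵢe^(−Eᵢ/kT) = 3·e^(−0) + 2·e^(−2.27917) = 3.00000 + 0.204738 = 3.20474.
⟨E⟩ = Σ Eᵢ gᵢe^(−Eᵢ/kT) / Z = (0·3.00000 + 218·0.204738) / 3.20474 = 13.93 meV.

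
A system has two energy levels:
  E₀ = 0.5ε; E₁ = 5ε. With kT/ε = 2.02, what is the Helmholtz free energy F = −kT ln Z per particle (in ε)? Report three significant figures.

Eᵢ/kT = 0.24752, 2.4752.
Z = Σ e^(−Eᵢ/kT) = e^(−0.24752) + e^(−2.4752) = 0.78073 + 0.084146 = 0.86488.
F = −kT ln Z = −2.02 × ln(0.86488) = −2.02 × -0.14516 = 0.293 ε.

0.293 ε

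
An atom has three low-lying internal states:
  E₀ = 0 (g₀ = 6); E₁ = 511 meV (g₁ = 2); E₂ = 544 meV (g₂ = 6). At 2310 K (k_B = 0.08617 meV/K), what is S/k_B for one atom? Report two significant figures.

2.1

k_BT = 0.08617 × 2310 K = 199.1 meV.
Eᵢ/kT = 0, 2.567, 2.732.
Z = Σ gᵢe^(−Eᵢ/kT) = 6·e^(−0) + 2·e^(−2.567) + 6·e^(−2.732) = 6.000 + 0.1535 + 0.3905 = 6.544.
⟨E⟩ = Σ EᵢPᵢ = 44.45 meV.
S/k_B = ln Z + ⟨E⟩/kT = ln(6.544) + 44.45/199.1 = 1.879 + 0.2233 = 2.1.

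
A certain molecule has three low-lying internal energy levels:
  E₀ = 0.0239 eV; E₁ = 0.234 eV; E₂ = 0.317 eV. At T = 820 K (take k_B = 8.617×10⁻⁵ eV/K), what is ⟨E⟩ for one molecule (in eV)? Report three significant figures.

k_BT = 8.617×10⁻⁵ × 820 K = 0.070659 eV.
Eᵢ/kT = 0.33824, 3.3117, 4.4863.
Z = Σ e^(−Eᵢ/kT) = e^(−0.33824) + e^(−3.3117) + e^(−4.4863) = 0.71302 + 0.036454 + 0.011262 = 0.76074.
⟨E⟩ = Σ Eᵢ e^(−Eᵢ/kT) / Z = (0.0239·0.71302 + 0.234·0.036454 + 0.317·0.011262) / 0.76074 = 0.0383 eV.

0.0383 eV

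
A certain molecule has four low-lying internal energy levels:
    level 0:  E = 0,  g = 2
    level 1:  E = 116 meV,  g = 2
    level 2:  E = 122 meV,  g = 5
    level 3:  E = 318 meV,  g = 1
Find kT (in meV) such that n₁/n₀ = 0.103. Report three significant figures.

51.0 meV

n₁/n₀ = (g₁/g₀) exp[−(E₁−E₀)/kT] = 0.103.
⇒ (E₁−E₀)/kT = ln((2/2)/0.103) = ln(9.7087) = 2.2730.
kT = 116 meV / 2.2730 = 51.0 meV.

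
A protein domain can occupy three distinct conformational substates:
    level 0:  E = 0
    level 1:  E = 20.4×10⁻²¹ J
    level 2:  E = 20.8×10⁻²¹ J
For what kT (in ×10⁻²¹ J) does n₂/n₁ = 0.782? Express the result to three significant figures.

1.63 ×10⁻²¹ J

n₂/n₁ = exp[−(E₂−E₁)/kT] = 0.782.
⇒ (E₂−E₁)/kT = ln(1/0.782) = ln(1.2788) = 0.24592.
kT = 0.4 ×10⁻²¹ J / 0.24592 = 1.63 ×10⁻²¹ J.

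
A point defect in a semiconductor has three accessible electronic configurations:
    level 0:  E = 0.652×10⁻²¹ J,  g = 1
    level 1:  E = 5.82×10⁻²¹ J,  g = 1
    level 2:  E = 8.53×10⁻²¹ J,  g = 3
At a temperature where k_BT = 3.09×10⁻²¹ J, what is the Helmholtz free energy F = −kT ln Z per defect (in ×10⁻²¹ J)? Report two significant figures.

Eᵢ/kT = 0.2110, 1.883, 2.761.
Z = Σ gᵢe^(−Eᵢ/kT) = 1·e^(−0.2110) + 1·e^(−1.883) + 3·e^(−2.761) = 0.8098 + 0.1521 + 0.1897 = 1.152.
F = −kT ln Z = −3.09 × ln(1.152) = −3.09 × 0.1415 = -0.44 ×10⁻²¹ J.

-0.44 ×10⁻²¹ J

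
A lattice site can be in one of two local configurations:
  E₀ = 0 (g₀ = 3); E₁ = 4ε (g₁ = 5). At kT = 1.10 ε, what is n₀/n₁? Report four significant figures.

n₀/n₁ = (g₀/g₁) exp[−(E₀−E₁)/kT] = (3/5) × exp(−(-4ε)/(1.10ε)) = (3/5) × exp(3.63636) = 22.77.

22.77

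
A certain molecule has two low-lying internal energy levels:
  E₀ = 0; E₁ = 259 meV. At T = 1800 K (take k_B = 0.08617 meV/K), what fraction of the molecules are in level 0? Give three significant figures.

k_BT = 0.08617 × 1800 K = 155.11 meV.
Eᵢ/kT = 0, 1.6698.
Z = Σ e^(−Eᵢ/kT) = e^(−0) + e^(−1.6698) = 1.0000 + 0.18828 = 1.1883.
P₀ = e^(−E₀/kT) / Z = 1.0000/1.1883 = 0.842.

0.842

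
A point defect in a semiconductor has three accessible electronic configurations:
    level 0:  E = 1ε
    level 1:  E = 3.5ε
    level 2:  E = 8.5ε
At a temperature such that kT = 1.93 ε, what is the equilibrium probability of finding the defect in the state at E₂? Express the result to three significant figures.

Eᵢ/kT = 0.51813, 1.8135, 4.4041.
Z = Σ e^(−Eᵢ/kT) = e^(−0.51813) + e^(−1.8135) + e^(−4.4041) = 0.59563 + 0.16308 + 0.012227 = 0.77094.
P₂ = e^(−E₂/kT) / Z = 0.012227/0.77094 = 0.0159.

0.0159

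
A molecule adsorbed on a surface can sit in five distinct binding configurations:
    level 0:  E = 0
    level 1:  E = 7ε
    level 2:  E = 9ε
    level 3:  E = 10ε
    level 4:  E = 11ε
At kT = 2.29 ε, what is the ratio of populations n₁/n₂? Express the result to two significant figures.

2.4

n₁/n₂ = exp[−(E₁−E₂)/kT] = exp(−(-2ε)/(2.29ε)) = exp(0.8734) = 2.4.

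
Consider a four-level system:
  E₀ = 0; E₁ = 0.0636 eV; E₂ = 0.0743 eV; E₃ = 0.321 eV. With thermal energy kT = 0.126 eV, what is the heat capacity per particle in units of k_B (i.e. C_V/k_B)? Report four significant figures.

Eᵢ/kT = 0, 0.504762, 0.589683, 2.54762.
Z = Σ e^(−Eᵢ/kT) = e^(−0) + e^(−0.504762) + e^(−0.589683) + e^(−2.54762) = 1.00000 + 0.603649 + 0.554503 + 0.0782677 = 2.23642.
⟨E⟩ = 0.0468229 eV, ⟨E²⟩ = 0.00606668 eV².
C_V/k_B = (⟨E²⟩ − ⟨E⟩²)/(kT)² = (0.00606668 − 0.00219238)/0.0158760 = 0.2440.

0.2440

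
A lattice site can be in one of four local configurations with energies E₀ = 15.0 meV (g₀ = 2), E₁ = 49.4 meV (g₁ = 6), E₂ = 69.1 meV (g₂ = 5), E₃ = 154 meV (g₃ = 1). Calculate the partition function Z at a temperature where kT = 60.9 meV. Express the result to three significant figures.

Eᵢ/kT = 0.24631, 0.81117, 1.1346, 2.5287.
Z = Σ gᵢe^(−Eᵢ/kT) = 2·e^(−0.24631) + 6·e^(−0.81117) + 5·e^(−1.1346) + 1·e^(−2.5287) = 1.5634 + 2.6660 + 1.6078 + 0.079763 = 5.9170.

Z = 5.92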